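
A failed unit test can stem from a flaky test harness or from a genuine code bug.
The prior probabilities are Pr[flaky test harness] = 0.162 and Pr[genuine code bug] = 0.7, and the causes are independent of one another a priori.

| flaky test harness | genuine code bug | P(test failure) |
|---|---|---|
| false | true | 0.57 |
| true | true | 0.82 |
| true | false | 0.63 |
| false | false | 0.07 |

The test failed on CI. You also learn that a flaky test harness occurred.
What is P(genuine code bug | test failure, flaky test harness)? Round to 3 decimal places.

P(genuine code bug | test failure, flaky test harness) ≈ 0.752

Sum P(test failure|·) weighted by the priors over both values of genuine code bug:
  P(test failure | flaky test harness) = 0.63*0.3 + 0.82*0.7
        = 0.189000 + 0.574000 = 0.763000
Keeping only the genuine code bug-present terms gives 0.574000, so
  P(genuine code bug | test failure, flaky test harness) = 0.574000 / 0.763000 ≈ 0.752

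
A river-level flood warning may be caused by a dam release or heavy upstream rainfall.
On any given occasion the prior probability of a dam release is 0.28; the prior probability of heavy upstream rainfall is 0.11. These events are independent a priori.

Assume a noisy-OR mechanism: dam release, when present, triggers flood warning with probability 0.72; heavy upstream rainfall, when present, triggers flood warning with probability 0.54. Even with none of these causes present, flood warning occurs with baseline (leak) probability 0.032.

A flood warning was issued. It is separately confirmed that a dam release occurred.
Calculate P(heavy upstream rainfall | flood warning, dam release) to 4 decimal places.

P(heavy upstream rainfall | flood warning, dam release) ≈ 0.1292

Under noisy-OR, P(flood warning | causes) = 1 − (1−0.032)·∏(1−qᵢ) over the active causes.
P(flood warning | dam release) = 0.72896*0.89 + 0.875322*0.11 = 0.648774 + 0.096285 = 0.745059
Restricting to configurations with heavy upstream rainfall present: 0.875322*0.11 = 0.096285.
P(heavy upstream rainfall | flood warning, dam release) = 0.096285 / 0.745059 ≈ 0.1292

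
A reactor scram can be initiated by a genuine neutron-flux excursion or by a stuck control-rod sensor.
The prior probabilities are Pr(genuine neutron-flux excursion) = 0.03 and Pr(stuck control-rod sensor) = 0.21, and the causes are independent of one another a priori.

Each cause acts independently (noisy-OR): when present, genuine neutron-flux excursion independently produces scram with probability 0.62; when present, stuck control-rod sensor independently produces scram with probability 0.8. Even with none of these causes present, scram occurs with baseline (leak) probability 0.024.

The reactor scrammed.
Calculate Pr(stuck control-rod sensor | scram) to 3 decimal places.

Pr(stuck control-rod sensor | scram) ≈ 0.836

Under noisy-OR, P(scram | causes) = 1 − (1−0.024)·∏(1−qᵢ) over the active causes.
Numerator (weight on configurations with stuck control-rod sensor): 0.163938 + 0.005833 = 0.169771
The normalizing constant is 0.024*0.97*0.79 + 0.8048*0.97*0.21 + 0.62912*0.03*0.79 + 0.925824*0.03*0.21 = 0.203072
P(stuck control-rod sensor | scram) = 0.169771/0.203072 ≈ 0.836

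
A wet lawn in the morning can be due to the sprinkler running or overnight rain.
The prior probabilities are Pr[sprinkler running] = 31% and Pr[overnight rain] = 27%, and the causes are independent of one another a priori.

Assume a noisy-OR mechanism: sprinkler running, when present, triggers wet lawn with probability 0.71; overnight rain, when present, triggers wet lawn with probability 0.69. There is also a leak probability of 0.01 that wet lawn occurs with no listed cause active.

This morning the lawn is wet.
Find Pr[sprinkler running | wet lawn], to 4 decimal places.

Pr[sprinkler running | wet lawn] ≈ 0.6391

Under noisy-OR, P(wet lawn | causes) = 1 − (1−0.01)·∏(1−qᵢ) over the active causes.
Sum P(wet lawn|·) weighted by the priors over the 4 (sprinkler running, overnight rain) configurations:
  P(wet lawn) = 0.01*0.69*0.73 + 0.6931*0.69*0.27 + 0.7129*0.31*0.73 + 0.910999*0.31*0.27
        = 0.005037 + 0.129125 + 0.161329 + 0.076251 = 0.371742
Keeping only the sprinkler running-present terms gives 0.237580, so
  P(sprinkler running | wet lawn) = 0.237580 / 0.371742 ≈ 0.6391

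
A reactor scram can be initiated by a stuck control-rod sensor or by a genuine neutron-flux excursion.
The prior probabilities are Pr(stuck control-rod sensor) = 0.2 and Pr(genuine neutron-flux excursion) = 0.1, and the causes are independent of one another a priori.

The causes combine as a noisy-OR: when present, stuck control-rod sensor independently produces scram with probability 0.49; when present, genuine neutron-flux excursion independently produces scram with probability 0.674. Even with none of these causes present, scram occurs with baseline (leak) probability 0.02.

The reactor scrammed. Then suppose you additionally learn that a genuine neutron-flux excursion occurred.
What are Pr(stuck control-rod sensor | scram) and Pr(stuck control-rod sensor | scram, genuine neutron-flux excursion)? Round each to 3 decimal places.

Pr(stuck control-rod sensor | scram) ≈ 0.608; Pr(stuck control-rod sensor | scram, genuine neutron-flux excursion) ≈ 0.235

Under noisy-OR, P(scram | causes) = 1 − (1−0.02)·∏(1−qᵢ) over the active causes.
Sum P(scram|·) weighted by the priors over the 4 (stuck control-rod sensor, genuine neutron-flux excursion) configurations:
  P(scram) = 0.02×0.8×0.9 + 0.68052×0.8×0.1 + 0.5002×0.2×0.9 + 0.837065×0.2×0.1
        = 0.014400 + 0.054442 + 0.090036 + 0.016741 = 0.175619
The terms with stuck control-rod sensor present sum to 0.106777, so
  P(stuck control-rod sensor | scram) = 0.106777 / 0.175619 ≈ 0.608

Now also conditioning on genuine neutron-flux excursion=true:
By total probability over both values of stuck control-rod sensor:
  P(scram | genuine neutron-flux excursion) = 0.68052×0.8 + 0.837065×0.2
        = 0.544416 + 0.167413 = 0.711829
Configurations with stuck control-rod sensor contribute 0.167413, so
  P(stuck control-rod sensor | scram, genuine neutron-flux excursion) = 0.167413 / 0.711829 ≈ 0.235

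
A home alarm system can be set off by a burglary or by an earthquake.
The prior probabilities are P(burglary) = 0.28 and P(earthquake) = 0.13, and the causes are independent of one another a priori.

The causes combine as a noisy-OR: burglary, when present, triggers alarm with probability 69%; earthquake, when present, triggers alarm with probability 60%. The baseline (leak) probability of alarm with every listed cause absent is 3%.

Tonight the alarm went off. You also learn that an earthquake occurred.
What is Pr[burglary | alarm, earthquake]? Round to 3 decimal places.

Under noisy-OR, P(alarm | causes) = 1 − (1−0.03)·∏(1−qᵢ) over the active causes.
By total probability over both values of burglary:
  P(alarm | earthquake) = 0.612×0.72 + 0.87972×0.28
        = 0.440640 + 0.246322 = 0.686962
The terms with burglary present sum to 0.246322, so
  P(burglary | alarm, earthquake) = 0.246322 / 0.686962 ≈ 0.359

Pr[burglary | alarm, earthquake] ≈ 0.359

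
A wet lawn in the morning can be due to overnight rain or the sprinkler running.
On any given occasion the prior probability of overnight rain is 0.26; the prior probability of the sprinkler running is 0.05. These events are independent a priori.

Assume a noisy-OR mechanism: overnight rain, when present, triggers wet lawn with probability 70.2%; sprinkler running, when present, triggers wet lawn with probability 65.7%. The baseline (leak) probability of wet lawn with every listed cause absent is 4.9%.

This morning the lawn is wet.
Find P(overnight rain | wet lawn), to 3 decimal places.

Under noisy-OR, P(wet lawn | causes) = 1 − (1−0.049)·∏(1−qᵢ) over the active causes.
Enumerate the 4 (overnight rain, sprinkler running) configurations and weight by the priors:
  P(wet lawn) = 0.049*0.74*0.95 + 0.673807*0.74*0.05 + 0.716602*0.26*0.95 + 0.902794*0.26*0.05
        = 0.034447 + 0.024931 + 0.177001 + 0.011736 = 0.248115
The terms with overnight rain present sum to 0.188737, so
  P(overnight rain | wet lawn) = 0.188737 / 0.248115 ≈ 0.761

P(overnight rain | wet lawn) ≈ 0.761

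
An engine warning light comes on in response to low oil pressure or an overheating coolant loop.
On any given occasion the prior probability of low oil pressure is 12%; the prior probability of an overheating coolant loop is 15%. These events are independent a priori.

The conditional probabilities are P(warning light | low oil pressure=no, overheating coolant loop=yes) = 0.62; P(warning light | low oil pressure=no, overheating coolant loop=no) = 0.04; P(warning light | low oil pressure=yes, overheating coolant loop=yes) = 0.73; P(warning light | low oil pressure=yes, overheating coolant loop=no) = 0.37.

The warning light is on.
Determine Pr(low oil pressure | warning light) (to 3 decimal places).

Pr(low oil pressure | warning light) ≈ 0.313

Numerator (weight on configurations with low oil pressure): 0.037740 + 0.013140 = 0.050880
Normalizer over all consistent configurations: 0.04×0.88×0.85 + 0.62×0.88×0.15 + 0.37×0.12×0.85 + 0.73×0.12×0.15 = 0.162640
P(low oil pressure | warning light) = 0.050880/0.162640 ≈ 0.313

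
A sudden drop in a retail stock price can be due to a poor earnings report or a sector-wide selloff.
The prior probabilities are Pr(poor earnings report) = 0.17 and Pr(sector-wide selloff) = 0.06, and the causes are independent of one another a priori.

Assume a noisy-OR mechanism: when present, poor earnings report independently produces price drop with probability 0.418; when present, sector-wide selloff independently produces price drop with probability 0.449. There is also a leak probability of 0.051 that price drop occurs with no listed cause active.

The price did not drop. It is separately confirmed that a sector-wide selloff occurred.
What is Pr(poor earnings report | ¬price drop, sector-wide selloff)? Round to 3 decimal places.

Under noisy-OR, P(price drop | causes) = 1 − (1−0.051)·∏(1−qᵢ) over the active causes.
Enumerate both values of poor earnings report and weight by the priors:
  P(¬price drop | sector-wide selloff) = 0.522899*0.83 + 0.304327*0.17
        = 0.434006 + 0.051736 = 0.485742
Configurations with poor earnings report contribute 0.051736, so
  P(poor earnings report | ¬price drop, sector-wide selloff) = 0.051736 / 0.485742 ≈ 0.107

Pr(poor earnings report | ¬price drop, sector-wide selloff) ≈ 0.107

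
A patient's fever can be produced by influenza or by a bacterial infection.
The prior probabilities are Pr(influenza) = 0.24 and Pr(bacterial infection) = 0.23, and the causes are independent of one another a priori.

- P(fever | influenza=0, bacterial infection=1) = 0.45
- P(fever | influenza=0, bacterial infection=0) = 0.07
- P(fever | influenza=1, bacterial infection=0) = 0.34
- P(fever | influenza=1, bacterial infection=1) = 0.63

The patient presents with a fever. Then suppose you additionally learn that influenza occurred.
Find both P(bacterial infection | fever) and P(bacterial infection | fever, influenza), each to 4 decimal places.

Weight on bacterial infection=true, given the evidence: 0.078660 + 0.034776 = 0.113436
The normalizing constant is 0.07×0.76×0.77 + 0.45×0.76×0.23 + 0.34×0.24×0.77 + 0.63×0.24×0.23 = 0.217232
Posterior = 0.113436 / 0.217232 ≈ 0.5222

Now also conditioning on influenza=true:
P(fever | influenza) = 0.34×0.77 + 0.63×0.23 = 0.261800 + 0.144900 = 0.406700
The bacterial infection-present share is 0.63×0.23 = 0.144900.
Hence the posterior is 0.144900/0.406700 ≈ 0.3563.

P(bacterial infection | fever) ≈ 0.5222; P(bacterial infection | fever, influenza) ≈ 0.3563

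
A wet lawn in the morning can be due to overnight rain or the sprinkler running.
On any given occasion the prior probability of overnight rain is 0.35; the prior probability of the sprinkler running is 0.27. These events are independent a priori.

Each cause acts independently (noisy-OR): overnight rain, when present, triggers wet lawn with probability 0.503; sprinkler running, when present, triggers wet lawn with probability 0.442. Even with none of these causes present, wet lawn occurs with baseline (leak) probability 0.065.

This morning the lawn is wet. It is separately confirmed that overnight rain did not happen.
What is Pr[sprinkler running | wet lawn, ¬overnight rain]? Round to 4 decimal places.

Pr[sprinkler running | wet lawn, ¬overnight rain] ≈ 0.7313

Under noisy-OR, P(wet lawn | causes) = 1 − (1−0.065)·∏(1−qᵢ) over the active causes.
By total probability over both values of sprinkler running:
  P(wet lawn | ¬overnight rain) = 0.065·0.73 + 0.47827·0.27
        = 0.047450 + 0.129133 = 0.176583
Keeping only the sprinkler running-present terms gives 0.129133, so
  P(sprinkler running | wet lawn, ¬overnight rain) = 0.129133 / 0.176583 ≈ 0.7313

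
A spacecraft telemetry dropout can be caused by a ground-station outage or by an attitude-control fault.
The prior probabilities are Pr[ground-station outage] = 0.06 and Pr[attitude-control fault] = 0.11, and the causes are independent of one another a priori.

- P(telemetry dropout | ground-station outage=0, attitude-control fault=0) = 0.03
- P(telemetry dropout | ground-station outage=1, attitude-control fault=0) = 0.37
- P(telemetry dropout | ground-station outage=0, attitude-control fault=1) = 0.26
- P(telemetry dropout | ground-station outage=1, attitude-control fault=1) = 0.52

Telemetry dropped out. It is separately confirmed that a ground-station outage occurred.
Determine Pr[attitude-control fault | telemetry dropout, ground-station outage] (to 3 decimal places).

Pr[attitude-control fault | telemetry dropout, ground-station outage] ≈ 0.148

For the numerator, keep only attitude-control fault=true terms: 0.52×0.11 = 0.057200
Normalizer over all consistent configurations: 0.37×0.89 + 0.52×0.11 = 0.386500
Posterior = 0.057200 / 0.386500 ≈ 0.148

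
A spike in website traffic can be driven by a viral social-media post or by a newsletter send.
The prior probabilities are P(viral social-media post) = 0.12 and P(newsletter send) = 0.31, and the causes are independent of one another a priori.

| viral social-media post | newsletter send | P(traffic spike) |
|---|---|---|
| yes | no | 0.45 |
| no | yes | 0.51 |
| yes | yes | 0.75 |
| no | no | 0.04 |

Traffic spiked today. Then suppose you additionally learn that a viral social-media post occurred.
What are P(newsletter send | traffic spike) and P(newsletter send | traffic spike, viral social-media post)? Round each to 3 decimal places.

Weight on newsletter send=true, given the evidence: 0.139128 + 0.027900 = 0.167028
Denominator P(traffic spike): 0.04*0.88*0.69 + 0.51*0.88*0.31 + 0.45*0.12*0.69 + 0.75*0.12*0.31 = 0.228576
Posterior = 0.167028 / 0.228576 ≈ 0.731

With the extra evidence:
Numerator (weight on configurations with newsletter send): 0.75*0.31 = 0.232500
Denominator P(traffic spike | viral social-media post): 0.45*0.69 + 0.75*0.31 = 0.543000
Posterior = 0.232500 / 0.543000 ≈ 0.428
— viral social-media post explains away the evidence for newsletter send.

P(newsletter send | traffic spike) ≈ 0.731; P(newsletter send | traffic spike, viral social-media post) ≈ 0.428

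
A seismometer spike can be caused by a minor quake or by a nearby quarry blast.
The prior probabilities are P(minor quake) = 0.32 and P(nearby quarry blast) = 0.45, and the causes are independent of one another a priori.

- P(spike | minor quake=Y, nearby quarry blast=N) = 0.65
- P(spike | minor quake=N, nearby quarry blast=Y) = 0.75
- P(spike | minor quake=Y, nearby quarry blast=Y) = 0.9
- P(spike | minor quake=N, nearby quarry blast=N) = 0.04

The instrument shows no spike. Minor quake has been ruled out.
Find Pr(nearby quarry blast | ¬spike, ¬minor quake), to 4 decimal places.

Sum P(¬spike|·) weighted by the priors over both values of nearby quarry blast:
  P(¬spike | ¬minor quake) = 0.96·0.55 + 0.25·0.45
        = 0.528000 + 0.112500 = 0.640500
Keeping only the nearby quarry blast-present terms gives 0.112500, so
  P(nearby quarry blast | ¬spike, ¬minor quake) = 0.112500 / 0.640500 ≈ 0.1756

Pr(nearby quarry blast | ¬spike, ¬minor quake) ≈ 0.1756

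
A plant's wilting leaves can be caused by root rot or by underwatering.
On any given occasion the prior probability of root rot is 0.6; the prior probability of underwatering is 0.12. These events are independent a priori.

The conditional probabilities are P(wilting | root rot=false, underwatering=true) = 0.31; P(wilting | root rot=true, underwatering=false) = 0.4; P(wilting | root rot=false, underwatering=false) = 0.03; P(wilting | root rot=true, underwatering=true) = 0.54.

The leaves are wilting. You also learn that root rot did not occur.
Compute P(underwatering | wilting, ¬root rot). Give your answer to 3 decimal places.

Weight on underwatering=true, given the evidence: 0.31*0.12 = 0.037200
Normalizer over all consistent configurations: 0.03*0.88 + 0.31*0.12 = 0.063600
P(underwatering | wilting, ¬root rot) = 0.037200/0.063600 ≈ 0.585

P(underwatering | wilting, ¬root rot) ≈ 0.585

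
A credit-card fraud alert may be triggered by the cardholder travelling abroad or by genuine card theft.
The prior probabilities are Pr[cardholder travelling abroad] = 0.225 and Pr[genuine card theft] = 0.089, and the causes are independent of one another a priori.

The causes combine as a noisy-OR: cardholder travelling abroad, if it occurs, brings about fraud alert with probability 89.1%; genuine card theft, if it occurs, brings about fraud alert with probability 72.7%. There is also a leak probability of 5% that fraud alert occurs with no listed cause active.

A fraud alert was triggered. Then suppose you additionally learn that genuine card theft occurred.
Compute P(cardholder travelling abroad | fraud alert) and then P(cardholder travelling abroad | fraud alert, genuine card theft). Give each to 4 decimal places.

P(cardholder travelling abroad | fraud alert) ≈ 0.7017; P(cardholder travelling abroad | fraud alert, genuine card theft) ≈ 0.2758

Under noisy-OR, P(fraud alert | causes) = 1 − (1−0.05)·∏(1−qᵢ) over the active causes.
Enumerate the 4 (cardholder travelling abroad, genuine card theft) configurations and weight by the priors:
  P(fraud alert) = 0.05·0.775·0.911 + 0.74065·0.775·0.089 + 0.89645·0.225·0.911 + 0.971731·0.225·0.089
        = 0.035301 + 0.051086 + 0.183750 + 0.019459 = 0.289596
Keeping only the cardholder travelling abroad-present terms gives 0.203209, so
  P(cardholder travelling abroad | fraud alert) = 0.203209 / 0.289596 ≈ 0.7017

Now condition on the additional information:
Numerator (weight on configurations with cardholder travelling abroad): 0.971731*0.225 = 0.218639
The normalizing constant is 0.74065*0.775 + 0.971731*0.225 = 0.792643
P(cardholder travelling abroad | fraud alert, genuine card theft) = 0.218639/0.792643 ≈ 0.2758
— genuine card theft explains away the evidence for cardholder travelling abroad.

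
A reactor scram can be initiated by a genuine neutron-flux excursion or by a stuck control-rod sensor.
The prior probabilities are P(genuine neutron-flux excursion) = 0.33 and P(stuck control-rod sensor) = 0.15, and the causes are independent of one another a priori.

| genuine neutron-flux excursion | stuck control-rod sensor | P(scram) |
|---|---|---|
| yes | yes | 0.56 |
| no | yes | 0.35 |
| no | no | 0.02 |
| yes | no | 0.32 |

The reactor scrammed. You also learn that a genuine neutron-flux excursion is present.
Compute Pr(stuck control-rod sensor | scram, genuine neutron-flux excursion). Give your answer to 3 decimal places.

By total probability over both values of stuck control-rod sensor:
  P(scram | genuine neutron-flux excursion) = 0.32·0.85 + 0.56·0.15
        = 0.272000 + 0.084000 = 0.356000
Keeping only the stuck control-rod sensor-present terms gives 0.084000, so
  P(stuck control-rod sensor | scram, genuine neutron-flux excursion) = 0.084000 / 0.356000 ≈ 0.236

Pr(stuck control-rod sensor | scram, genuine neutron-flux excursion) ≈ 0.236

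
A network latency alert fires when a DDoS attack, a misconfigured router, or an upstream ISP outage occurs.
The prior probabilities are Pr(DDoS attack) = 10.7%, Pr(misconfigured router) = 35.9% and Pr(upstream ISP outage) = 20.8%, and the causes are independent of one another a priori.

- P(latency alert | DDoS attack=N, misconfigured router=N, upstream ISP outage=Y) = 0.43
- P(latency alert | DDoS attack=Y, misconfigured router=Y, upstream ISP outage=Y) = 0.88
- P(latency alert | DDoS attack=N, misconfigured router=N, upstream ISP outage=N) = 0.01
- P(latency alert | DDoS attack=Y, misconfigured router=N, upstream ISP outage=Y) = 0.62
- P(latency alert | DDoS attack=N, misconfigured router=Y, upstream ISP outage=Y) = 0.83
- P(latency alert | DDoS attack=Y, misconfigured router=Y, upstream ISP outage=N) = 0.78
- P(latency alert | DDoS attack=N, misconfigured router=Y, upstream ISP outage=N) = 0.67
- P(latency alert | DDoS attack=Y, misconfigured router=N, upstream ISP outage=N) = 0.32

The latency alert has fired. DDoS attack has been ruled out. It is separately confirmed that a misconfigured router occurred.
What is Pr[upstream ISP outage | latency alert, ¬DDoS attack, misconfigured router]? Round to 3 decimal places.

Pr[upstream ISP outage | latency alert, ¬DDoS attack, misconfigured router] ≈ 0.245

For the numerator, keep only upstream ISP outage=true terms: 0.83×0.208 = 0.172640
The normalizing constant is 0.67×0.792 + 0.83×0.208 = 0.703280
Posterior = 0.172640 / 0.703280 ≈ 0.245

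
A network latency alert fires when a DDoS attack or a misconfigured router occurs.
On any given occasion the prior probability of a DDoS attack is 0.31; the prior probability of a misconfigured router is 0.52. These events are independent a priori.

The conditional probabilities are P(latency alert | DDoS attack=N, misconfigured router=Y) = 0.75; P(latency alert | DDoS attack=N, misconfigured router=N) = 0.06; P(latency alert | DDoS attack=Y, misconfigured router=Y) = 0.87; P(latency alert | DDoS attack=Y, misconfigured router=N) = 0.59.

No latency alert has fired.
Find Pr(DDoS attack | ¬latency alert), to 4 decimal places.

Pr(DDoS attack | ¬latency alert) ≈ 0.1697

Sum P(¬latency alert|·) weighted by the priors over the 4 (DDoS attack, misconfigured router) configurations:
  P(¬latency alert) = 0.94×0.69×0.48 + 0.25×0.69×0.52 + 0.41×0.31×0.48 + 0.13×0.31×0.52
        = 0.311328 + 0.089700 + 0.061008 + 0.020956 = 0.482992
The terms with DDoS attack present sum to 0.081964, so
  P(DDoS attack | ¬latency alert) = 0.081964 / 0.482992 ≈ 0.1697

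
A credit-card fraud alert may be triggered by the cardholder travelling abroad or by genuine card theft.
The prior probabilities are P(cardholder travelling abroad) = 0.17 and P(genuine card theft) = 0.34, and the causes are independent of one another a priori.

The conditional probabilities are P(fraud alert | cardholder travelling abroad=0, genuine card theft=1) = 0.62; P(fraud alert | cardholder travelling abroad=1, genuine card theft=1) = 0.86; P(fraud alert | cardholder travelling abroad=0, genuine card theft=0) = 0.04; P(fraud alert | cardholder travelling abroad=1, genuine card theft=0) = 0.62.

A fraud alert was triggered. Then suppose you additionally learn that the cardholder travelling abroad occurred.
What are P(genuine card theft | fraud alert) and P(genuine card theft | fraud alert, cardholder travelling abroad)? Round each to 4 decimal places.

Sum P(fraud alert|·) weighted by the priors over the 4 (cardholder travelling abroad, genuine card theft) configurations:
  P(fraud alert) = 0.04·0.83·0.66 + 0.62·0.83·0.34 + 0.62·0.17·0.66 + 0.86·0.17·0.34
        = 0.021912 + 0.174964 + 0.069564 + 0.049708 = 0.316148
The terms with genuine card theft present sum to 0.224672, so
  P(genuine card theft | fraud alert) = 0.224672 / 0.316148 ≈ 0.7107

With the extra evidence:
Numerator (weight on configurations with genuine card theft): 0.86×0.34 = 0.292400
Denominator P(fraud alert | cardholder travelling abroad): 0.62×0.66 + 0.86×0.34 = 0.701600
Posterior = 0.292400 / 0.701600 ≈ 0.4168
The drop from 0.7107 to 0.4168 is the explaining-away (discounting) effect.

P(genuine card theft | fraud alert) ≈ 0.7107; P(genuine card theft | fraud alert, cardholder travelling abroad) ≈ 0.4168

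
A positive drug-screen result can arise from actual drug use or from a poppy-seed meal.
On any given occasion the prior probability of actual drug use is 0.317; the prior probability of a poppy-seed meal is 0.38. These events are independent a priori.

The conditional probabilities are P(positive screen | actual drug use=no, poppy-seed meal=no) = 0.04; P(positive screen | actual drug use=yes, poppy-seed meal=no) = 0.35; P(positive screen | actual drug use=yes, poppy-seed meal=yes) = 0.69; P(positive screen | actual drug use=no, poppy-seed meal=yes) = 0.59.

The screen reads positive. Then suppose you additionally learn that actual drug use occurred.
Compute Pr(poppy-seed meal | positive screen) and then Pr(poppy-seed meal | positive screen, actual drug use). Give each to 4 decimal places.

P(positive screen) = 0.04*0.683*0.62 + 0.59*0.683*0.38 + 0.35*0.317*0.62 + 0.69*0.317*0.38 = 0.016938 + 0.153129 + 0.068789 + 0.083117 = 0.321973
Restricting to configurations with poppy-seed meal present: 0.153129 + 0.083117 = 0.236246.
So P(poppy-seed meal | positive screen) = 0.236246/0.321973 ≈ 0.7337.

With the extra evidence:
Numerator (weight on configurations with poppy-seed meal): 0.69×0.38 = 0.262200
Normalizer over all consistent configurations: 0.35×0.62 + 0.69×0.38 = 0.479200
P(poppy-seed meal | positive screen, actual drug use) = 0.262200/0.479200 ≈ 0.5472

Pr(poppy-seed meal | positive screen) ≈ 0.7337; Pr(poppy-seed meal | positive screen, actual drug use) ≈ 0.5472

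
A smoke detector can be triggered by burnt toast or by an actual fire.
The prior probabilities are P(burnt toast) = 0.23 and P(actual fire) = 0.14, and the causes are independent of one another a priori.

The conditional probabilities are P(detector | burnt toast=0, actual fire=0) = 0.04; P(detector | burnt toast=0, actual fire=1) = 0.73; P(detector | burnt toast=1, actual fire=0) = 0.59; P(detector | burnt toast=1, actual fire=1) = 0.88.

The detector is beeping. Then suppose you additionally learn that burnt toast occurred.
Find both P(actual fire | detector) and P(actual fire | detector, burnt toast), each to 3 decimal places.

P(actual fire | detector) ≈ 0.428; P(actual fire | detector, burnt toast) ≈ 0.195

Weight on actual fire=true, given the evidence: 0.078694 + 0.028336 = 0.107030
The normalizing constant is 0.04·0.77·0.86 + 0.73·0.77·0.14 + 0.59·0.23·0.86 + 0.88·0.23·0.14 = 0.250220
Posterior = 0.107030 / 0.250220 ≈ 0.428

Now condition on the additional information:
P(detector | burnt toast) = 0.59·0.86 + 0.88·0.14 = 0.507400 + 0.123200 = 0.630600
Of this, 0.123200 comes from 0.88·0.14 (the actual fire=true cases).
So P(actual fire | detector, burnt toast) = 0.123200/0.630600 ≈ 0.195.
This is intercausal reasoning (explaining away): once burnt toast accounts for the detector, actual fire becomes less likely.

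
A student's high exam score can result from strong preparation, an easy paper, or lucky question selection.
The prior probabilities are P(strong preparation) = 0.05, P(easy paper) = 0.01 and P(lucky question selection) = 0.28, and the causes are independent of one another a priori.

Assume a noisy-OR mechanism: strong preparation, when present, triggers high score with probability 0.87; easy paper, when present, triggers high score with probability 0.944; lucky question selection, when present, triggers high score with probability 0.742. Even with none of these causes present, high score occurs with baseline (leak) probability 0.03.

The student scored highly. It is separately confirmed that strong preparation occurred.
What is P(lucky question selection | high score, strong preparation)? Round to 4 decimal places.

Under noisy-OR, P(high score | causes) = 1 − (1−0.03)·∏(1−qᵢ) over the active causes.
Sum P(high score|·) weighted by the priors over the 4 (easy paper, lucky question selection) configurations:
  P(high score | strong preparation) = 0.8739×0.99×0.72 + 0.967466×0.99×0.28 + 0.992938×0.01×0.72 + 0.998178×0.01×0.28
        = 0.622916 + 0.268182 + 0.007149 + 0.002795 = 0.901042
Keeping only the lucky question selection-present terms gives 0.270977, so
  P(lucky question selection | high score, strong preparation) = 0.270977 / 0.901042 ≈ 0.3007

P(lucky question selection | high score, strong preparation) ≈ 0.3007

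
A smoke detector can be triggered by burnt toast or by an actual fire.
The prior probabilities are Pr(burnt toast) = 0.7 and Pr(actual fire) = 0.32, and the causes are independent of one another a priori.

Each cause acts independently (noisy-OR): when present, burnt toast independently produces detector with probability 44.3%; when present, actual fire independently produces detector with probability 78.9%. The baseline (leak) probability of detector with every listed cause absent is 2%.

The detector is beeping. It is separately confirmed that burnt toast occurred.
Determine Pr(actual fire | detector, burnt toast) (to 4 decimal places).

Pr(actual fire | detector, burnt toast) ≈ 0.4783

Under noisy-OR, P(detector | causes) = 1 − (1−0.02)·∏(1−qᵢ) over the active causes.
Numerator (weight on configurations with actual fire): 0.884824×0.32 = 0.283144
Normalizer over all consistent configurations: 0.45414×0.68 + 0.884824×0.32 = 0.591959
P(actual fire | detector, burnt toast) = 0.283144/0.591959 ≈ 0.4783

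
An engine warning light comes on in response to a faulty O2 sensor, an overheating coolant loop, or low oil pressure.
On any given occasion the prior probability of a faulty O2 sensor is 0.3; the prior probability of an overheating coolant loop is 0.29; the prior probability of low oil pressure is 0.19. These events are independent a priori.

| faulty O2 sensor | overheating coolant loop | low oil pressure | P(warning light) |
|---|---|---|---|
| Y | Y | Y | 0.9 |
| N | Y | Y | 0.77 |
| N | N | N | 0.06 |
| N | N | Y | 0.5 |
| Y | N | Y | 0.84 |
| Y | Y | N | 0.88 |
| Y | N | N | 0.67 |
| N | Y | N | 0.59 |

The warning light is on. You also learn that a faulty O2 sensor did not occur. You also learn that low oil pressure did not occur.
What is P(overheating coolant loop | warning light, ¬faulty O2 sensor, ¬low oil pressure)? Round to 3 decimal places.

P(overheating coolant loop | warning light, ¬faulty O2 sensor, ¬low oil pressure) ≈ 0.801

Numerator (weight on configurations with overheating coolant loop): 0.59×0.29 = 0.171100
Normalizer over all consistent configurations: 0.06×0.71 + 0.59×0.29 = 0.213700
P(overheating coolant loop | warning light, ¬faulty O2 sensor, ¬low oil pressure) = 0.171100/0.213700 ≈ 0.801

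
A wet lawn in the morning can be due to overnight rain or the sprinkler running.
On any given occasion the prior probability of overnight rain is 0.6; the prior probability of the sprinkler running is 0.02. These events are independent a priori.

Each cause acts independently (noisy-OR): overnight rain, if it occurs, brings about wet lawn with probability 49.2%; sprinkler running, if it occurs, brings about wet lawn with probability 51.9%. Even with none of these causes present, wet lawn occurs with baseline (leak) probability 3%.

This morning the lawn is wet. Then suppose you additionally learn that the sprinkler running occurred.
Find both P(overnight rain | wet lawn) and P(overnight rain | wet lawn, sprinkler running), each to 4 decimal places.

Under noisy-OR, P(wet lawn | causes) = 1 − (1−0.03)·∏(1−qᵢ) over the active causes.
Numerator (weight on configurations with overnight rain): 0.298257 + 0.009156 = 0.307413
Denominator P(wet lawn): 0.03×0.4×0.98 + 0.53343×0.4×0.02 + 0.50724×0.6×0.98 + 0.762982×0.6×0.02 = 0.323440
P(overnight rain | wet lawn) = 0.307413/0.323440 ≈ 0.9504

Now condition on the additional information:
Weight on overnight rain=true, given the evidence: 0.762982*0.6 = 0.457789
Denominator P(wet lawn | sprinkler running): 0.53343*0.4 + 0.762982*0.6 = 0.671161
Posterior = 0.457789 / 0.671161 ≈ 0.6821

P(overnight rain | wet lawn) ≈ 0.9504; P(overnight rain | wet lawn, sprinkler running) ≈ 0.6821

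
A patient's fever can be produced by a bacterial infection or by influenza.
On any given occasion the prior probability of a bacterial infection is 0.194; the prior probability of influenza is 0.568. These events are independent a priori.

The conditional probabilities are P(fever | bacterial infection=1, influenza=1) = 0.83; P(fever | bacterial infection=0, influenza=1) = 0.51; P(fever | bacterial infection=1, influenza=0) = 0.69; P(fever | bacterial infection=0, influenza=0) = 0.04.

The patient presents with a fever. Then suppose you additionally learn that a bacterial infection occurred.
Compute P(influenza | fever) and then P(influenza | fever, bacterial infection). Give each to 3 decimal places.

P(influenza | fever) ≈ 0.819; P(influenza | fever, bacterial infection) ≈ 0.613

By total probability over the 4 (bacterial infection, influenza) configurations:
  P(fever) = 0.04·0.806·0.432 + 0.51·0.806·0.568 + 0.69·0.194·0.432 + 0.83·0.194·0.568
        = 0.013928 + 0.233482 + 0.057828 + 0.091459 = 0.396697
The terms with influenza present sum to 0.324941, so
  P(influenza | fever) = 0.324941 / 0.396697 ≈ 0.819

Now condition on the additional information:
P(fever | bacterial infection) = 0.69*0.432 + 0.83*0.568 = 0.298080 + 0.471440 = 0.769520
Restricting to configurations with influenza present: 0.83*0.568 = 0.471440.
So P(influenza | fever, bacterial infection) = 0.471440/0.769520 ≈ 0.613.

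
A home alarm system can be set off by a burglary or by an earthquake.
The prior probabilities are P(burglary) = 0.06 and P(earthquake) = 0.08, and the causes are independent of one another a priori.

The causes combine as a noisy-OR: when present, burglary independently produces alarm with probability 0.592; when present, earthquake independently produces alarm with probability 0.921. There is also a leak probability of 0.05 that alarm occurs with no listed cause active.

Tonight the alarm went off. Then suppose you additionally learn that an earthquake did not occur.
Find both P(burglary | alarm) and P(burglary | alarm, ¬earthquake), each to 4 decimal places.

Under noisy-OR, P(alarm | causes) = 1 − (1−0.05)·∏(1−qᵢ) over the active causes.
P(alarm) = 0.05·0.94·0.92 + 0.92495·0.94·0.08 + 0.6124·0.06·0.92 + 0.96938·0.06·0.08 = 0.043240 + 0.069556 + 0.033804 + 0.004653 = 0.151253
Of this, 0.038457 comes from 0.033804 + 0.004653 (the burglary=true cases).
So P(burglary | alarm) = 0.038457/0.151253 ≈ 0.2543.

With the extra evidence:
For the numerator, keep only burglary=true terms: 0.6124×0.06 = 0.036744
Denominator P(alarm | ¬earthquake): 0.05×0.94 + 0.6124×0.06 = 0.083744
P(burglary | alarm, ¬earthquake) = 0.036744/0.083744 ≈ 0.4388

P(burglary | alarm) ≈ 0.2543; P(burglary | alarm, ¬earthquake) ≈ 0.4388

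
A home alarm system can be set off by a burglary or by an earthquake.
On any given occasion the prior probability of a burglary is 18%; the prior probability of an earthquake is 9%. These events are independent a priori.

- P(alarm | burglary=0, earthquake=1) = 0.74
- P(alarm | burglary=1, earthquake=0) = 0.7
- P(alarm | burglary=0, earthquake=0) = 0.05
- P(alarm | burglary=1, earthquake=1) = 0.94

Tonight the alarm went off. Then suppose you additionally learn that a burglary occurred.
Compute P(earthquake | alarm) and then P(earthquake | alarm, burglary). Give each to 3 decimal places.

P(earthquake | alarm) ≈ 0.315; P(earthquake | alarm, burglary) ≈ 0.117

Numerator (weight on configurations with earthquake): 0.054612 + 0.015228 = 0.069840
Denominator P(alarm): 0.05×0.82×0.91 + 0.74×0.82×0.09 + 0.7×0.18×0.91 + 0.94×0.18×0.09 = 0.221810
Posterior = 0.069840 / 0.221810 ≈ 0.315

Now condition on the additional information:
Sum P(alarm|·) weighted by the priors over both values of earthquake:
  P(alarm | burglary) = 0.7*0.91 + 0.94*0.09
        = 0.637000 + 0.084600 = 0.721600
Keeping only the earthquake-present terms gives 0.084600, so
  P(earthquake | alarm, burglary) = 0.084600 / 0.721600 ≈ 0.117
— burglary explains away the evidence for earthquake.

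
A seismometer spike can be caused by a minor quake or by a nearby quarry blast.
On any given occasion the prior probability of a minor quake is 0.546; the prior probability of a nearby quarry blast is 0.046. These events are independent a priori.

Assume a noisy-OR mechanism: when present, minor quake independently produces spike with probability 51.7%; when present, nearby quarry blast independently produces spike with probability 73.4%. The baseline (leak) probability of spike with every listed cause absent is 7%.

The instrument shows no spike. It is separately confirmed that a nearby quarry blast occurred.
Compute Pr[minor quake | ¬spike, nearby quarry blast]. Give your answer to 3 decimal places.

Pr[minor quake | ¬spike, nearby quarry blast] ≈ 0.367

Under noisy-OR, P(spike | causes) = 1 − (1−0.07)·∏(1−qᵢ) over the active causes.
Numerator (weight on configurations with minor quake): 0.119485·0.546 = 0.065239
The normalizing constant is 0.24738·0.454 + 0.119485·0.546 = 0.177550
P(minor quake | ¬spike, nearby quarry blast) = 0.065239/0.177550 ≈ 0.367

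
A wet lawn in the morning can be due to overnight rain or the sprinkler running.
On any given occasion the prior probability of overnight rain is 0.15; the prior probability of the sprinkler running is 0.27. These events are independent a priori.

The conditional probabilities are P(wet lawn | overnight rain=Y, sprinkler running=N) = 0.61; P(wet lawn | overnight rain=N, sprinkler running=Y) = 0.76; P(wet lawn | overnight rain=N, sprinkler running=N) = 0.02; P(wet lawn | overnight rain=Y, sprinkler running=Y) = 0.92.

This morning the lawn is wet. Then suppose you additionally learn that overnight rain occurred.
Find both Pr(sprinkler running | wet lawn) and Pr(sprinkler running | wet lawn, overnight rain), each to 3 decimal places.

P(wet lawn) = 0.02·0.85·0.73 + 0.76·0.85·0.27 + 0.61·0.15·0.73 + 0.92·0.15·0.27 = 0.012410 + 0.174420 + 0.066795 + 0.037260 = 0.290885
Of this, 0.211680 comes from 0.174420 + 0.037260 (the sprinkler running=true cases).
P(sprinkler running | wet lawn) = 0.211680 / 0.290885 ≈ 0.728

Now condition on the additional information:
P(wet lawn | overnight rain) = 0.61·0.73 + 0.92·0.27 = 0.445300 + 0.248400 = 0.693700
Of this, 0.248400 comes from 0.92·0.27 (the sprinkler running=true cases).
So P(sprinkler running | wet lawn, overnight rain) = 0.248400/0.693700 ≈ 0.358.

Pr(sprinkler running | wet lawn) ≈ 0.728; Pr(sprinkler running | wet lawn, overnight rain) ≈ 0.358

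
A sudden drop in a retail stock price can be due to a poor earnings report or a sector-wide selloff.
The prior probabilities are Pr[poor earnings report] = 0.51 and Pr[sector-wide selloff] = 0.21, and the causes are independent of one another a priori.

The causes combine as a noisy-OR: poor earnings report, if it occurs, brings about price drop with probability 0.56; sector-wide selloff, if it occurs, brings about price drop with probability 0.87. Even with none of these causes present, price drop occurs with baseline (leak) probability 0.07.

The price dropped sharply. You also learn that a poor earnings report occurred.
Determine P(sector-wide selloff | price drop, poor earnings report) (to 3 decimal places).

P(sector-wide selloff | price drop, poor earnings report) ≈ 0.299

Under noisy-OR, P(price drop | causes) = 1 − (1−0.07)·∏(1−qᵢ) over the active causes.
For the numerator, keep only sector-wide selloff=true terms: 0.946804×0.21 = 0.198829
Normalizer over all consistent configurations: 0.5908×0.79 + 0.946804×0.21 = 0.665561
P(sector-wide selloff | price drop, poor earnings report) = 0.198829/0.665561 ≈ 0.299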